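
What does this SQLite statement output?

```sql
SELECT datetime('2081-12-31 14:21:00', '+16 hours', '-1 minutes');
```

2082-01-01 06:20:00

+16 hours from 2081-12-31 14:21:00 is 2082-01-01 06:21:00 (crosses midnight).
-1 minutes from 2082-01-01 06:21:00 is 2082-01-01 06:20:00.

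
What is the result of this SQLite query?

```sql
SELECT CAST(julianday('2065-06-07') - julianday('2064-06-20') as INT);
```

352

10 days remain in June 2064 after the 20th (30 − 20).
Full months from July 2064 through May 2065 contribute their day counts.
Then 7 days into June 2065.
Total: 10 + 31 + 31 + 30 + 31 + 30 + 31 + 31 + 28 + 31 + 30 + 31 + 7 = 352.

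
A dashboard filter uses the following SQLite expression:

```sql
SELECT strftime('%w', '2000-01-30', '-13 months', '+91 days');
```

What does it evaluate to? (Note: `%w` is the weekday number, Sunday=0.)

3

First apply '-13 months', '+91 days': 2000-01-30 → 1999-03-31.
1999-03-31 is a Wednesday; with Sunday=0 that is 3.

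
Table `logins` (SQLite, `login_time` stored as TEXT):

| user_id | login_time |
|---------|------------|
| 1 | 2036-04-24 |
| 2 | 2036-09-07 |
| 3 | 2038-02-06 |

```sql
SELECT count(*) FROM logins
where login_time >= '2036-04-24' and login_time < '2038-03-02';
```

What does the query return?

3

Rows in [2036-04-24, 2038-03-02): 2036-04-24, 2036-09-07, 2038-02-06 → 3 rows.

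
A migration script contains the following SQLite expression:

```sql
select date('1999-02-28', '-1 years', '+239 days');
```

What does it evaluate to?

1998-10-25

Adding -1 year to 1999-02-28 gives 1998-02-28.
Applying '+239 days' to 1998-02-28: counting 239 days forward gives 1998-10-25.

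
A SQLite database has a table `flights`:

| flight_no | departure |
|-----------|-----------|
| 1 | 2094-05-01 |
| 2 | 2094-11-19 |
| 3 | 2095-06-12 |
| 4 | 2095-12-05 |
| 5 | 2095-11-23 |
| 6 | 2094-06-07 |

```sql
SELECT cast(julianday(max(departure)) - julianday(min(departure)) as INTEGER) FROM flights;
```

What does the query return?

MIN = 2094-05-01, MAX = 2095-12-05.
30 days remain in May 2094 after the 1st (31 − 1).
Full months from June 2094 through November 2095 contribute their day counts.
Then 5 days into December 2095.
Total: 30 + 30 + 31 + 31 + 30 + 31 + 30 + 31 + 31 + 28 + 31 + 30 + 31 + 30 + 31 + 31 + 30 + 31 + 30 + 5 = 583.

583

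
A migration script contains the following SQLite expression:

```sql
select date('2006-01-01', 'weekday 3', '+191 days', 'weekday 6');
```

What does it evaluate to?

2006-07-15

`weekday 3` advances to the next Wednesday; 2006-01-01 is a Sunday, so it moves forward to 2006-01-04.
Applying '+191 days' to 2006-01-04: counting 191 days forward gives 2006-07-14.
`weekday 6` advances to the next Saturday; 2006-07-14 is a Friday, so it moves forward to 2006-07-15.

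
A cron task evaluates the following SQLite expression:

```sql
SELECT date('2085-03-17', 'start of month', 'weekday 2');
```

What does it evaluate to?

2085-03-06

`start of month` rewinds 2085-03-17 to 2085-03-01.
`weekday 2` advances to the next Tuesday; 2085-03-01 is a Thursday, so it moves forward to 2085-03-06.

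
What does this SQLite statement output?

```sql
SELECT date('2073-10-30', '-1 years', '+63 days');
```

Adding -1 year to 2073-10-30 gives 2072-10-30.
Applying '+63 days' to 2072-10-30: counting 63 days forward gives 2073-01-01.

2073-01-01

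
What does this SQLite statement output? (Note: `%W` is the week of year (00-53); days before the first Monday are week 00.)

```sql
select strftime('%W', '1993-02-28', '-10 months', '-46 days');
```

10

First apply '-10 months', '-46 days': 1993-02-28 → 1992-03-13.
1992-03-13 is a Friday. SQLite's %W counts Mondays since the year started; the result is 10.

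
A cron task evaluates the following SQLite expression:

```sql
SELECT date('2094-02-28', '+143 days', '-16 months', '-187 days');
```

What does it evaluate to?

2092-09-15

Applying '+143 days' to 2094-02-28: counting 143 days forward gives 2094-07-21.
Adding -16 months to 2094-07-21 gives 2093-03-21.
Applying '-187 days' to 2093-03-21: counting 187 days back gives 2092-09-15.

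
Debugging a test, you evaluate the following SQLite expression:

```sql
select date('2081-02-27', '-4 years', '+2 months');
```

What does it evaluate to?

Adding -4 years to 2081-02-27 gives 2077-02-27.
Adding +2 months to 2077-02-27 gives 2077-04-27.

2077-04-27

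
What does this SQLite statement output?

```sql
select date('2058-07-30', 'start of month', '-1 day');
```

`start of month` rewinds 2058-07-30 to 2058-07-01.
Going back 1 day from 2058-07-01 reaches 2058-06-30 (last day of June, 30 days).

2058-06-30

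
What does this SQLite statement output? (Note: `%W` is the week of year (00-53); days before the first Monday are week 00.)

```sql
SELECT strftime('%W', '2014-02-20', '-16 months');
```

42

First apply '-16 months': 2014-02-20 → 2012-10-20.
2012-10-20 is a Saturday. SQLite's %W counts Mondays since the year started; the result is 42.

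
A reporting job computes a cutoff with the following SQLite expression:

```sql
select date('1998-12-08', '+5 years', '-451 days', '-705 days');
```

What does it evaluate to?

2000-10-08

Adding +5 years to 1998-12-08 gives 2003-12-08.
Applying '-451 days' to 2003-12-08: counting 451 days back gives 2002-09-13.
Applying '-705 days' to 2002-09-13: counting 705 days back gives 2000-10-08.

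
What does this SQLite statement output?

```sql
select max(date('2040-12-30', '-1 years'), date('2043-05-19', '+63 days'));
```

2043-07-21

date('2040-12-30', '-1 years') → 2039-12-30.
date('2043-05-19', '+63 days') → 2043-07-21.
Later of the two is 2043-07-21.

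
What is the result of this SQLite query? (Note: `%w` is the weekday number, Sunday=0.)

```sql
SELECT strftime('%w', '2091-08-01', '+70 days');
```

3

First apply '+70 days': 2091-08-01 → 2091-10-10.
2091-10-10 is a Wednesday; with Sunday=0 that is 3.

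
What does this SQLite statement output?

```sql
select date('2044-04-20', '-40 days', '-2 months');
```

Going back 20 days from 2044-04-20 reaches 2044-03-31 (last day of March, 31 days).
Going back 20 days within March lands on 2044-03-11.
Adding -2 months to 2044-03-11 gives 2044-01-11.

2044-01-11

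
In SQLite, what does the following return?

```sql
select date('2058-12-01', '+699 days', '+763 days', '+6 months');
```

Applying '+699 days' to 2058-12-01: counting 699 days forward gives 2060-10-30.
Applying '+763 days' to 2060-10-30: counting 763 days forward gives 2062-12-02.
Adding +6 months to 2062-12-02 gives 2063-06-02.

2063-06-02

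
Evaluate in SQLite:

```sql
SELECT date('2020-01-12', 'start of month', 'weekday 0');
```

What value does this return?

2020-01-05

`start of month` rewinds 2020-01-12 to 2020-01-01.
`weekday 0` advances to the next Sunday; 2020-01-01 is a Wednesday, so it moves forward to 2020-01-05.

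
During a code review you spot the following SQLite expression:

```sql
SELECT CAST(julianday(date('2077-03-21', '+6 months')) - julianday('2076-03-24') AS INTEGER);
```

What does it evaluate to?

Adding +6 months to 2077-03-21 gives 2077-09-21.
7 days remain in March 2076 after the 24th (31 − 24).
Full months from April 2076 through August 2077 contribute their day counts.
Then 21 days into September 2077.
Total: 7 + 30 + 31 + 30 + 31 + 31 + 30 + 31 + 30 + 31 + 31 + 28 + 31 + 30 + 31 + 30 + 31 + 31 + 21 = 546.

546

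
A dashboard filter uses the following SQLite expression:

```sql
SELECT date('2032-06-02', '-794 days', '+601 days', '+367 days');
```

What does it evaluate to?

2032-11-23

Applying '-794 days' to 2032-06-02: counting 794 days back gives 2030-03-31.
Applying '+601 days' to 2030-03-31: counting 601 days forward gives 2031-11-22.
Applying '+367 days' to 2031-11-22: counting 367 days forward gives 2032-11-23.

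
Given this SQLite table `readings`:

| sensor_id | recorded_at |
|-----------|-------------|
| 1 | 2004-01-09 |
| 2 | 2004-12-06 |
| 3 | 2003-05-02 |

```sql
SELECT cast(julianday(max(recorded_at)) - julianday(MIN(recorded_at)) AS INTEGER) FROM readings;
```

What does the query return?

584

MIN = 2003-05-02, MAX = 2004-12-06.
29 days remain in May 2003 after the 2nd (31 − 2).
Full months from June 2003 through November 2004 contribute their day counts.
Then 6 days into December 2004.
Total: 29 + 30 + 31 + 31 + 30 + 31 + 30 + 31 + 31 + 29 + 31 + 30 + 31 + 30 + 31 + 31 + 30 + 31 + 30 + 6 = 584.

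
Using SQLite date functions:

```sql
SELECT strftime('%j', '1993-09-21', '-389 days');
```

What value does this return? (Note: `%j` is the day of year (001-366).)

First apply '-389 days': 1993-09-21 → 1992-08-28.
Day-of-year for 1992-08-28: days since 1992-01-01 inclusive = 241, zero-padded to 241.

241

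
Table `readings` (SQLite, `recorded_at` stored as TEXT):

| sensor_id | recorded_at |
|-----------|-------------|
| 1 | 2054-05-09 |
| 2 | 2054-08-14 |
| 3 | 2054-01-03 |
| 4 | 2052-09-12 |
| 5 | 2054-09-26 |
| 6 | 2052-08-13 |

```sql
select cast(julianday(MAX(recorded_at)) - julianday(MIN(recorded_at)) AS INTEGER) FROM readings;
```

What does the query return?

MIN = 2052-08-13, MAX = 2054-09-26.
18 days remain in August 2052 after the 13th (31 − 13).
Full months from September 2052 through August 2054 contribute their day counts.
Then 26 days into September 2054.
Total: 18 + 30 + 31 + 30 + 31 + 31 + 28 + 31 + 30 + 31 + 30 + 31 + 31 + 30 + 31 + 30 + 31 + 31 + 28 + 31 + 30 + 31 + 30 + 31 + 31 + 26 = 774.

774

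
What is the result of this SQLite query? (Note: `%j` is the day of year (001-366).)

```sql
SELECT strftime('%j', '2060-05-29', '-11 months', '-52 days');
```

128

First apply '-11 months', '-52 days': 2060-05-29 → 2059-05-08.
Day-of-year for 2059-05-08: days since 2059-01-01 inclusive = 128, zero-padded to 128.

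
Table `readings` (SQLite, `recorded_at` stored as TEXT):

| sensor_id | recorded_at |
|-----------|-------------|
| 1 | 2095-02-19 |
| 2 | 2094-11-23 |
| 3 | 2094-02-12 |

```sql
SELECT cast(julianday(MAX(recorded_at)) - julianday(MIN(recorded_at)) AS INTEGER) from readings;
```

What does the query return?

MIN = 2094-02-12, MAX = 2095-02-19.
16 days remain in February 2094 after the 12th (28 − 12).
Full months from March 2094 through January 2095 contribute their day counts.
Then 19 days into February 2095.
Total: 16 + 31 + 30 + 31 + 30 + 31 + 31 + 30 + 31 + 30 + 31 + 31 + 19 = 372.

372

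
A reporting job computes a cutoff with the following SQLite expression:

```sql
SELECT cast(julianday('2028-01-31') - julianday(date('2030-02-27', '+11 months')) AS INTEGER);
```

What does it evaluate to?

Adding +11 months to 2030-02-27 gives 2031-01-27.
0 days remain in January 2028 after the 31st (31 − 31).
Full months from February 2028 through December 2030 contribute their day counts.
Then 27 days into January 2031.
Total: 0 + 29 + 31 + 30 + 31 + 30 + 31 + 31 + 30 + 31 + 30 + 31 + 31 + 28 + 31 + 30 + 31 + 30 + 31 + 31 + 30 + 31 + 30 + 31 + 31 + 28 + 31 + 30 + 31 + 30 + 31 + 31 + 30 + 31 + 30 + 31 + 27 = 1092.
The subtraction is earlier − later, so the result is −1092 → -1092.

-1092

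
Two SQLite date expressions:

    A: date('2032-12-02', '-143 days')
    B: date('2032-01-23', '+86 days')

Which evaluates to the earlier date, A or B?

B

A = 2032-07-12.
B = 2032-04-18.
B is earlier.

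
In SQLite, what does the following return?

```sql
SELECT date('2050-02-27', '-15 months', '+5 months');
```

2049-04-27

Adding -15 months to 2050-02-27 gives 2048-11-27.
Adding +5 months to 2048-11-27 gives 2049-04-27.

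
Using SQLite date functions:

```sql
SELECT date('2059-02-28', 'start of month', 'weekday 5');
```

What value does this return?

2059-02-07

`start of month` rewinds 2059-02-28 to 2059-02-01.
`weekday 5` advances to the next Friday; 2059-02-01 is a Saturday, so it moves forward to 2059-02-07.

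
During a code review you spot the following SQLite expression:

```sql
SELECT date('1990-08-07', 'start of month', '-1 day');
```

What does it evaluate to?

`start of month` rewinds 1990-08-07 to 1990-08-01.
Going back 1 day from 1990-08-01 reaches 1990-07-31 (last day of July, 31 days).

1990-07-31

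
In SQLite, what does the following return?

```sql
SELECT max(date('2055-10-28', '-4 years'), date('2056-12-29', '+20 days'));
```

2057-01-18

date('2055-10-28', '-4 years') → 2051-10-28.
date('2056-12-29', '+20 days') → 2057-01-18.
Later of the two is 2057-01-18.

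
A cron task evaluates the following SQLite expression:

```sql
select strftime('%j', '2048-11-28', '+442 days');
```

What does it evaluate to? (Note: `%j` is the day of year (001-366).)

044

First apply '+442 days': 2048-11-28 → 2050-02-13.
Day-of-year for 2050-02-13: days since 2050-01-01 inclusive = 44, zero-padded to 044.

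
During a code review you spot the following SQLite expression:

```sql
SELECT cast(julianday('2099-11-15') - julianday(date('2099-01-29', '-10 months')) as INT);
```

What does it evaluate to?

596

Adding -10 months to 2099-01-29 gives 2098-03-29.
2 days remain in March 2098 after the 29th (31 − 29).
Full months from April 2098 through October 2099 contribute their day counts.
Then 15 days into November 2099.
Total: 2 + 30 + 31 + 30 + 31 + 31 + 30 + 31 + 30 + 31 + 31 + 28 + 31 + 30 + 31 + 30 + 31 + 31 + 30 + 31 + 15 = 596.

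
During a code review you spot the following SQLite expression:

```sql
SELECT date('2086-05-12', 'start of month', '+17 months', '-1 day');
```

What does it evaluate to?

`start of month` rewinds 2086-05-12 to 2086-05-01.
Adding +17 months to 2086-05-01 gives 2087-10-01.
Going back 1 day from 2087-10-01 reaches 2087-09-30 (last day of September, 30 days).

2087-09-30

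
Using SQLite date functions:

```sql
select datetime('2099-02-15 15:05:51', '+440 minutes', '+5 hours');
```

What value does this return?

2099-02-16 03:25:51

440 minutes = 7h 20m; +440 minutes from 2099-02-15 15:05:51 is 2099-02-15 22:25:51.
+5 hours from 2099-02-15 22:25:51 is 2099-02-16 03:25:51 (crosses midnight).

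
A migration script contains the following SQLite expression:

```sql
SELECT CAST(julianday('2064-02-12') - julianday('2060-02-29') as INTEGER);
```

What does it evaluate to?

0 days remain in February 2060 after the 29th (29 − 29).
Full months from March 2060 through January 2064 contribute their day counts.
Then 12 days into February 2064.
Total: 0 + 31 + 30 + 31 + 30 + 31 + 31 + 30 + 31 + 30 + 31 + 31 + 28 + 31 + 30 + 31 + 30 + 31 + 31 + 30 + 31 + 30 + 31 + 31 + 28 + 31 + 30 + 31 + 30 + 31 + 31 + 30 + 31 + 30 + 31 + 31 + 28 + 31 + 30 + 31 + 30 + 31 + 31 + 30 + 31 + 30 + 31 + 31 + 12 = 1444.

1444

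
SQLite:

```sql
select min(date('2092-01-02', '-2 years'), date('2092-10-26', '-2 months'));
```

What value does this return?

2090-01-02

date('2092-01-02', '-2 years') → 2090-01-02.
date('2092-10-26', '-2 months') → 2092-08-26.
Earlier of the two is 2090-01-02.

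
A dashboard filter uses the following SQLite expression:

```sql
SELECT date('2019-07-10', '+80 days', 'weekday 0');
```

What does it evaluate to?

Applying '+80 days' to 2019-07-10: counting 80 days forward gives 2019-09-28.
`weekday 0` advances to the next Sunday; 2019-09-28 is a Saturday, so it moves forward to 2019-09-29.

2019-09-29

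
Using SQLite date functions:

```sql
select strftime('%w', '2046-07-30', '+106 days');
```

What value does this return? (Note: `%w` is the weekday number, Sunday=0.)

First apply '+106 days': 2046-07-30 → 2046-11-13.
2046-11-13 is a Tuesday; with Sunday=0 that is 2.

2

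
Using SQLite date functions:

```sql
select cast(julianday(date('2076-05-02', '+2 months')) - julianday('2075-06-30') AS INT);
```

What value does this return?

Adding +2 months to 2076-05-02 gives 2076-07-02.
0 days remain in June 2075 after the 30th (30 − 30).
Full months from July 2075 through June 2076 contribute their day counts.
Then 2 days into July 2076.
Total: 0 + 31 + 31 + 30 + 31 + 30 + 31 + 31 + 29 + 31 + 30 + 31 + 30 + 2 = 368.

368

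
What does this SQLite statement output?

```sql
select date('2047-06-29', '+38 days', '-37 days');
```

June 2047 has 30 days; 1 remain after the 29th, so 2 days reach 2047-07-01.
July 2047 has 31 days; 30 remain after the 1st, so 31 days reach 2047-08-01.
Advancing 5 more days within August lands on 2047-08-06.
Going back 6 days from 2047-08-06 reaches 2047-07-31 (last day of July, 31 days).
Going back 31 days from 2047-07-31 reaches 2047-06-30 (last day of June, 30 days).

2047-06-30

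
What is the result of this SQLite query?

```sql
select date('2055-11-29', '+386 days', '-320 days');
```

Applying '+386 days' to 2055-11-29: counting 386 days forward gives 2056-12-19.
Applying '-320 days' to 2056-12-19: counting 320 days back gives 2056-02-03.

2056-02-03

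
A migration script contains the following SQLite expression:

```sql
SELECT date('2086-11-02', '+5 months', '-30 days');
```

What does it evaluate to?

Adding +5 months to 2086-11-02 gives 2087-04-02.
Going back 2 days from 2087-04-02 reaches 2087-03-31 (last day of March, 31 days).
Going back 28 days within March lands on 2087-03-03.

2087-03-03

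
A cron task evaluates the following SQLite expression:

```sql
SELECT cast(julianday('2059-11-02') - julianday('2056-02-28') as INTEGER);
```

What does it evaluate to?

1343

1 day remains in February 2056 after the 28th (29 − 28).
Full months from March 2056 through October 2059 contribute their day counts.
Then 2 days into November 2059.
Total: 1 + 31 + 30 + 31 + 30 + 31 + 31 + 30 + 31 + 30 + 31 + 31 + 28 + 31 + 30 + 31 + 30 + 31 + 31 + 30 + 31 + 30 + 31 + 31 + 28 + 31 + 30 + 31 + 30 + 31 + 31 + 30 + 31 + 30 + 31 + 31 + 28 + 31 + 30 + 31 + 30 + 31 + 31 + 30 + 31 + 2 = 1343.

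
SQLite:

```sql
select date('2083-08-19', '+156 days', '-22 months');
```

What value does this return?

2082-03-22

Applying '+156 days' to 2083-08-19: counting 156 days forward gives 2084-01-22.
Adding -22 months to 2084-01-22 gives 2082-03-22.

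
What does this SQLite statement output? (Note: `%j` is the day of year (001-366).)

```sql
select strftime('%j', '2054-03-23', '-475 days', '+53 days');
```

First apply '-475 days', '+53 days': 2054-03-23 → 2053-01-25.
Day-of-year for 2053-01-25: days since 2053-01-01 inclusive = 25, zero-padded to 025.

025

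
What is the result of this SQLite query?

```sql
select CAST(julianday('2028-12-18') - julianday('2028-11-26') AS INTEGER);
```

4 days remain in November 2028 after the 26th (30 − 26).
Then 18 days into December 2028.
Total: 4 + 18 = 22.

22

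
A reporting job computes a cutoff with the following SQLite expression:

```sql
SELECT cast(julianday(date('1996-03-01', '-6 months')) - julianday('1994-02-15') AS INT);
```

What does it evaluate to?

563

Adding -6 months to 1996-03-01 gives 1995-09-01.
13 days remain in February 1994 after the 15th (28 − 15).
Full months from March 1994 through August 1995 contribute their day counts.
Then 1 day into September 1995.
Total: 13 + 31 + 30 + 31 + 30 + 31 + 31 + 30 + 31 + 30 + 31 + 31 + 28 + 31 + 30 + 31 + 30 + 31 + 31 + 1 = 563.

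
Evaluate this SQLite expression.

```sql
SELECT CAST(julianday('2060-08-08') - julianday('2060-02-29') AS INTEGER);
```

161

0 days remain in February 2060 after the 29th (29 − 29).
March 2060: 31 days.
April 2060: 30 days.
May 2060: 31 days.
June 2060: 30 days.
July 2060: 31 days.
Then 8 days into August 2060.
Total: 0 + 31 + 30 + 31 + 30 + 31 + 8 = 161.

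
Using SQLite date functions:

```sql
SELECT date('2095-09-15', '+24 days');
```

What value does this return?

2095-10-09

September 2095 has 30 days; 15 remain after the 15th, so 16 days reach 2095-10-01.
Advancing 8 more days within October lands on 2095-10-09.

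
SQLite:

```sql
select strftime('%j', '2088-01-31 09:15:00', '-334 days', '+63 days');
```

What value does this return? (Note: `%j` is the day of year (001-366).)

First apply '-334 days', '+63 days': 2088-01-31 09:15:00 → 2087-05-05 09:15:00.
Day-of-year for 2087-05-05: days since 2087-01-01 inclusive = 125, zero-padded to 125.

125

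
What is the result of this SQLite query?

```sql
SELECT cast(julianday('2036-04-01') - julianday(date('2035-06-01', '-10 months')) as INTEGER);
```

609

Adding -10 months to 2035-06-01 gives 2034-08-01.
30 days remain in August 2034 after the 1st (31 − 1).
Full months from September 2034 through March 2036 contribute their day counts.
Then 1 day into April 2036.
Total: 30 + 30 + 31 + 30 + 31 + 31 + 28 + 31 + 30 + 31 + 30 + 31 + 31 + 30 + 31 + 30 + 31 + 31 + 29 + 31 + 1 = 609.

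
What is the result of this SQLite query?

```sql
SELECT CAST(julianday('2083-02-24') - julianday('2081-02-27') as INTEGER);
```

1 day remains in February 2081 after the 27th (28 − 27).
Full months from March 2081 through January 2083 contribute their day counts.
Then 24 days into February 2083.
Total: 1 + 31 + 30 + 31 + 30 + 31 + 31 + 30 + 31 + 30 + 31 + 31 + 28 + 31 + 30 + 31 + 30 + 31 + 31 + 30 + 31 + 30 + 31 + 31 + 24 = 727.

727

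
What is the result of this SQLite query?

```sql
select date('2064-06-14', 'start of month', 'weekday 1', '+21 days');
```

2064-06-23

`start of month` rewinds 2064-06-14 to 2064-06-01.
`weekday 1` advances to the next Monday; 2064-06-01 is a Sunday, so it moves forward to 2064-06-02.
Advancing 21 more days within June lands on 2064-06-23.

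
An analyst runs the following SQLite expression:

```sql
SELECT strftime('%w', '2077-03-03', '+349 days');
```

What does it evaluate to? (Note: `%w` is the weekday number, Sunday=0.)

2

First apply '+349 days': 2077-03-03 → 2078-02-15.
2078-02-15 is a Tuesday; with Sunday=0 that is 2.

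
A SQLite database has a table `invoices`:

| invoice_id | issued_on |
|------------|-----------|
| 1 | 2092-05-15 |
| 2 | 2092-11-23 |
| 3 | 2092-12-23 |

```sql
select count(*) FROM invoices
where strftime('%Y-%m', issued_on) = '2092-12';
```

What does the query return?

Rows with year-month 2092-12: 2092-12-23 → 1.

1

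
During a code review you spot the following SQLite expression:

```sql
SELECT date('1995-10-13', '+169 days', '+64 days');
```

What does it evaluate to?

1996-06-02

Applying '+169 days' to 1995-10-13: counting 169 days forward gives 1996-03-30.
Applying '+64 days' to 1996-03-30: counting 64 days forward gives 1996-06-02.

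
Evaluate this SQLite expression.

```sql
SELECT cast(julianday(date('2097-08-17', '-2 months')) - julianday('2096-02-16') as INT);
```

487

Adding -2 months to 2097-08-17 gives 2097-06-17.
13 days remain in February 2096 after the 16th (29 − 16).
Full months from March 2096 through May 2097 contribute their day counts.
Then 17 days into June 2097.
Total: 13 + 31 + 30 + 31 + 30 + 31 + 31 + 30 + 31 + 30 + 31 + 31 + 28 + 31 + 30 + 31 + 17 = 487.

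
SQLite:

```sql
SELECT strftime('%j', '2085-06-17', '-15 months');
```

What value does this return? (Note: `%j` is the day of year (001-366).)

First apply '-15 months': 2085-06-17 → 2084-03-17.
Day-of-year for 2084-03-17: days since 2084-01-01 inclusive = 77, zero-padded to 077.

077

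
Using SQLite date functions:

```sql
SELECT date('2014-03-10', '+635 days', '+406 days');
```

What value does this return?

Applying '+635 days' to 2014-03-10: counting 635 days forward gives 2015-12-05.
Applying '+406 days' to 2015-12-05: counting 406 days forward gives 2017-01-14.

2017-01-14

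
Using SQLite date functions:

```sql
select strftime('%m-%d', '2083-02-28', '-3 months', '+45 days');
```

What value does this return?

01-12

First apply '-3 months', '+45 days': 2083-02-28 → 2083-01-12.
`%m-%d` extracts the month-day: 01-12.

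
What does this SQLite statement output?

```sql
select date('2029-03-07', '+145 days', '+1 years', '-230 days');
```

2029-12-12

Applying '+145 days' to 2029-03-07: counting 145 days forward gives 2029-07-30.
Adding +1 year to 2029-07-30 gives 2030-07-30.
Applying '-230 days' to 2030-07-30: counting 230 days back gives 2029-12-12.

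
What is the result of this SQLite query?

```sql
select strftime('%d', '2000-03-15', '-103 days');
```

First apply '-103 days': 2000-03-15 → 1999-12-03.
`%d` extracts the 2-digit day of month: 03.

03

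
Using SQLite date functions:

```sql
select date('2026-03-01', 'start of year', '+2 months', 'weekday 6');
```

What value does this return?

2026-03-07

`start of year` rewinds 2026-03-01 to 2026-01-01.
Adding +2 months to 2026-01-01 gives 2026-03-01.
`weekday 6` advances to the next Saturday; 2026-03-01 is a Sunday, so it moves forward to 2026-03-07.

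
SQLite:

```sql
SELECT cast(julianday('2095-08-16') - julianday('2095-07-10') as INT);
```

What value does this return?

37

21 days remain in July 2095 after the 10th (31 − 10).
Then 16 days into August 2095.
Total: 21 + 16 = 37.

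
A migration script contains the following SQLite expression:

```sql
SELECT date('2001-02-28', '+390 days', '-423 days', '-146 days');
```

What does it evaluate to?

2000-09-02

Applying '+390 days' to 2001-02-28: counting 390 days forward gives 2002-03-25.
Applying '-423 days' to 2002-03-25: counting 423 days back gives 2001-01-26.
Applying '-146 days' to 2001-01-26: counting 146 days back gives 2000-09-02.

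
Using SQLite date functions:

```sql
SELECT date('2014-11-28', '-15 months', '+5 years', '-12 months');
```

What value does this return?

Adding -15 months to 2014-11-28 gives 2013-08-28.
Adding +5 years to 2013-08-28 gives 2018-08-28.
Adding -12 months to 2018-08-28 gives 2017-08-28.

2017-08-28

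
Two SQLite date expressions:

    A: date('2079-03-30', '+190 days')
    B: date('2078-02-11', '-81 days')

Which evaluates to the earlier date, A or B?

A = 2079-10-06.
B = 2077-11-22.
B is earlier.

B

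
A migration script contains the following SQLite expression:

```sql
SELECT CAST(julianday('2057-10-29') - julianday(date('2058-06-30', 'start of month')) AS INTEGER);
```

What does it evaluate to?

`start of month` rewinds 2058-06-30 to 2058-06-01.
2 days remain in October 2057 after the 29th (31 − 29).
Full months from November 2057 through May 2058 contribute their day counts.
Then 1 day into June 2058.
Total: 2 + 30 + 31 + 31 + 28 + 31 + 30 + 31 + 1 = 215.
The subtraction is earlier − later, so the result is −215 → -215.

-215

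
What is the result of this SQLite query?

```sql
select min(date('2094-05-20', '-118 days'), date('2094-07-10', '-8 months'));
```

2093-11-10

date('2094-05-20', '-118 days') → 2094-01-22.
date('2094-07-10', '-8 months') → 2093-11-10.
Earlier of the two is 2093-11-10.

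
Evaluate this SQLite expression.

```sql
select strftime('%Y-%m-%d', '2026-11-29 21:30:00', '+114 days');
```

First apply '+114 days': 2026-11-29 21:30:00 → 2027-03-23 21:30:00.
`%Y-%m-%d` extracts the ISO date: 2027-03-23.

2027-03-23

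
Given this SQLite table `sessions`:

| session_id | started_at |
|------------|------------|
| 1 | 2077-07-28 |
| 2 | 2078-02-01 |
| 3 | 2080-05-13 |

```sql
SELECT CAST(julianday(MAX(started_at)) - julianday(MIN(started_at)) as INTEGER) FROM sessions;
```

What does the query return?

1020

MIN = 2077-07-28, MAX = 2080-05-13.
3 days remain in July 2077 after the 28th (31 − 28).
Full months from August 2077 through April 2080 contribute their day counts.
Then 13 days into May 2080.
Total: 3 + 31 + 30 + 31 + 30 + 31 + 31 + 28 + 31 + 30 + 31 + 30 + 31 + 31 + 30 + 31 + 30 + 31 + 31 + 28 + 31 + 30 + 31 + 30 + 31 + 31 + 30 + 31 + 30 + 31 + 31 + 29 + 31 + 30 + 13 = 1020.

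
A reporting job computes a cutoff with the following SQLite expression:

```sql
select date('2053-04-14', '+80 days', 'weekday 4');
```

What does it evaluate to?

Applying '+80 days' to 2053-04-14: counting 80 days forward gives 2053-07-03.
`weekday 4` advances to the next Thursday; 2053-07-03 is already a Thursday, so it stays at 2053-07-03.

2053-07-03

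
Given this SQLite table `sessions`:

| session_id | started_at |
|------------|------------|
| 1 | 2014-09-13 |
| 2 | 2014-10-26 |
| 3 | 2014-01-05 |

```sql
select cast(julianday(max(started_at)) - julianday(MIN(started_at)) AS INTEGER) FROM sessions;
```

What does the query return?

294

MIN = 2014-01-05, MAX = 2014-10-26.
26 days remain in January 2014 after the 5th (31 − 5).
Full months from February 2014 through September 2014 contribute their day counts.
Then 26 days into October 2014.
Total: 26 + 28 + 31 + 30 + 31 + 30 + 31 + 31 + 30 + 26 = 294.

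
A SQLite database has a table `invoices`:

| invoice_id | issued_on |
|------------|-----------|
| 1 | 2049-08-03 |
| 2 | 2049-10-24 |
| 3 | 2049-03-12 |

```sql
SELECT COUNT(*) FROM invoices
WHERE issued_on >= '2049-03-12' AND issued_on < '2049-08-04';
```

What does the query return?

Rows in [2049-03-12, 2049-08-04): 2049-08-03, 2049-03-12 → 2 rows.

2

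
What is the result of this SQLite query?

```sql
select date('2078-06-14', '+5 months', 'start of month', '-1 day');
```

2078-10-31

Adding +5 months to 2078-06-14 gives 2078-11-14.
`start of month` rewinds 2078-11-14 to 2078-11-01.
Going back 1 day from 2078-11-01 reaches 2078-10-31 (last day of October, 31 days).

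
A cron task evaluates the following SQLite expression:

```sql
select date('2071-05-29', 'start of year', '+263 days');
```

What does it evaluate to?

`start of year` rewinds 2071-05-29 to 2071-01-01.
Applying '+263 days' to 2071-01-01: counting 263 days forward gives 2071-09-21.

2071-09-21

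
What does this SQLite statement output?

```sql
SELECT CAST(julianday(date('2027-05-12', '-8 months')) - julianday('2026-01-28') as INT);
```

Adding -8 months to 2027-05-12 gives 2026-09-12.
3 days remain in January 2026 after the 28th (31 − 28).
Full months from February 2026 through August 2026 contribute their day counts.
Then 12 days into September 2026.
Total: 3 + 28 + 31 + 30 + 31 + 30 + 31 + 31 + 12 = 227.

227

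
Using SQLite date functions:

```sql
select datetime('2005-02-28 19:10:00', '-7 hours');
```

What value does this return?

-7 hours from 2005-02-28 19:10:00 is 2005-02-28 12:10:00.

2005-02-28 12:10:00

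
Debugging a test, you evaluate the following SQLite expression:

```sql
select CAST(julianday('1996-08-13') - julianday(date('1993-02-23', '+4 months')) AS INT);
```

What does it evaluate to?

1147

Adding +4 months to 1993-02-23 gives 1993-06-23.
7 days remain in June 1993 after the 23rd (30 − 23).
Full months from July 1993 through July 1996 contribute their day counts.
Then 13 days into August 1996.
Total: 7 + 31 + 31 + 30 + 31 + 30 + 31 + 31 + 28 + 31 + 30 + 31 + 30 + 31 + 31 + 30 + 31 + 30 + 31 + 31 + 28 + 31 + 30 + 31 + 30 + 31 + 31 + 30 + 31 + 30 + 31 + 31 + 29 + 31 + 30 + 31 + 30 + 31 + 13 = 1147.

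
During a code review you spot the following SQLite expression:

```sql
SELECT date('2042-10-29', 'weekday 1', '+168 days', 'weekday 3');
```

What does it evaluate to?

`weekday 1` advances to the next Monday; 2042-10-29 is a Wednesday, so it moves forward to 2042-11-03.
Applying '+168 days' to 2042-11-03: counting 168 days forward gives 2043-04-20.
`weekday 3` advances to the next Wednesday; 2043-04-20 is a Monday, so it moves forward to 2043-04-22.

2043-04-22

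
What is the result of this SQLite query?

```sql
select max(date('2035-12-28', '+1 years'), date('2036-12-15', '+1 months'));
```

date('2035-12-28', '+1 years') → 2036-12-28.
date('2036-12-15', '+1 months') → 2037-01-15.
Later of the two is 2037-01-15.

2037-01-15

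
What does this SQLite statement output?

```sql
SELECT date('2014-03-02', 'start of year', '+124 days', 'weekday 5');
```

2014-05-09

`start of year` rewinds 2014-03-02 to 2014-01-01.
Applying '+124 days' to 2014-01-01: counting 124 days forward gives 2014-05-05.
`weekday 5` advances to the next Friday; 2014-05-05 is a Monday, so it moves forward to 2014-05-09.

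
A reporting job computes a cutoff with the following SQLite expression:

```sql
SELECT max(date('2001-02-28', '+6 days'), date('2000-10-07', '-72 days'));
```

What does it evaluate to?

date('2001-02-28', '+6 days') → 2001-03-06.
date('2000-10-07', '-72 days') → 2000-07-27.
Later of the two is 2001-03-06.

2001-03-06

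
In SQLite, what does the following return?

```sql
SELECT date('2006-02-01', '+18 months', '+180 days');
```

2008-01-28

Adding +18 months to 2006-02-01 gives 2007-08-01.
Applying '+180 days' to 2007-08-01: counting 180 days forward gives 2008-01-28.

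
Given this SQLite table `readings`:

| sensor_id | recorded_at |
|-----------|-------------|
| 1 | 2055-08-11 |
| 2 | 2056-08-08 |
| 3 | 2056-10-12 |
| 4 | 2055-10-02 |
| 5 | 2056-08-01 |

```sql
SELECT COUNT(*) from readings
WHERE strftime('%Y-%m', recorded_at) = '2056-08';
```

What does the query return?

Rows with year-month 2056-08: 2056-08-08, 2056-08-01 → 2.

2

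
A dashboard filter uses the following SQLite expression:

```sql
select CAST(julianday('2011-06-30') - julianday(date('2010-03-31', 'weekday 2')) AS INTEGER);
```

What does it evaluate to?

`weekday 2` advances to the next Tuesday; 2010-03-31 is a Wednesday, so it moves forward to 2010-04-06.
24 days remain in April 2010 after the 6th (30 − 6).
Full months from May 2010 through May 2011 contribute their day counts.
Then 30 days into June 2011.
Total: 24 + 31 + 30 + 31 + 31 + 30 + 31 + 30 + 31 + 31 + 28 + 31 + 30 + 31 + 30 = 450.

450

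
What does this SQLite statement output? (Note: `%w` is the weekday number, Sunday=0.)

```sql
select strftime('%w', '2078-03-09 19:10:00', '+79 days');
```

First apply '+79 days': 2078-03-09 19:10:00 → 2078-05-27 19:10:00.
2078-05-27 is a Friday; with Sunday=0 that is 5.

5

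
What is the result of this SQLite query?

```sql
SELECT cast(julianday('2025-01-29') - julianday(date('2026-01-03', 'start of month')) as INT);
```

-337

`start of month` rewinds 2026-01-03 to 2026-01-01.
2 days remain in January 2025 after the 29th (31 − 29).
Full months from February 2025 through December 2025 contribute their day counts.
Then 1 day into January 2026.
Total: 2 + 28 + 31 + 30 + 31 + 30 + 31 + 31 + 30 + 31 + 30 + 31 + 1 = 337.
The subtraction is earlier − later, so the result is −337 → -337.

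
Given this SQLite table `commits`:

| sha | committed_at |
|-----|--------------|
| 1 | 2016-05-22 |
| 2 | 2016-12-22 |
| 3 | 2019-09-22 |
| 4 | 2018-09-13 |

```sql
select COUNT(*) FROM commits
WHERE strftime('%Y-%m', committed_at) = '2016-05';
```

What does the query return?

Rows with year-month 2016-05: 2016-05-22 → 1.

1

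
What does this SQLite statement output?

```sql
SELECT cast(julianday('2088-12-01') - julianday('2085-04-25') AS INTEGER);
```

5 days remain in April 2085 after the 25th (30 − 25).
Full months from May 2085 through November 2088 contribute their day counts.
Then 1 day into December 2088.
Total: 5 + 31 + 30 + 31 + 31 + 30 + 31 + 30 + 31 + 31 + 28 + 31 + 30 + 31 + 30 + 31 + 31 + 30 + 31 + 30 + 31 + 31 + 28 + 31 + 30 + 31 + 30 + 31 + 31 + 30 + 31 + 30 + 31 + 31 + 29 + 31 + 30 + 31 + 30 + 31 + 31 + 30 + 31 + 30 + 1 = 1316.

1316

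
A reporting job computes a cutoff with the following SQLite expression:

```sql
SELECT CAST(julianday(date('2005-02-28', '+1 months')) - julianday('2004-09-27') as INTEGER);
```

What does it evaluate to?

182

Adding +1 month to 2005-02-28 gives 2005-03-28.
3 days remain in September 2004 after the 27th (30 − 27).
October 2004: 31 days.
November 2004: 30 days.
December 2004: 31 days.
January 2005: 31 days.
February 2005: 28 days.
Then 28 days into March 2005.
Total: 3 + 31 + 30 + 31 + 31 + 28 + 28 = 182.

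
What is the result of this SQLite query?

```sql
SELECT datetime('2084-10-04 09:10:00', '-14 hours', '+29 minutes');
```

-14 hours from 2084-10-04 09:10:00 is 2084-10-03 19:10:00 (crosses midnight).
+29 minutes from 2084-10-03 19:10:00 is 2084-10-03 19:39:00.

2084-10-03 19:39:00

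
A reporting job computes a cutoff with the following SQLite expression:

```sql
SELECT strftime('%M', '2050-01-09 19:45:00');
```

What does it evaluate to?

`%M` extracts the 2-digit minute: 45.

45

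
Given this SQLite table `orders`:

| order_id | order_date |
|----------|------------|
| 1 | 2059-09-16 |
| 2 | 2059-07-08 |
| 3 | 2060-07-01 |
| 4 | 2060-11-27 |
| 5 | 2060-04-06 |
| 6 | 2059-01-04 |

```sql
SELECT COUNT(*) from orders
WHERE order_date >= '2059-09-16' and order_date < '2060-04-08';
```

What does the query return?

Rows in [2059-09-16, 2060-04-08): 2059-09-16, 2060-04-06 → 2 rows.

2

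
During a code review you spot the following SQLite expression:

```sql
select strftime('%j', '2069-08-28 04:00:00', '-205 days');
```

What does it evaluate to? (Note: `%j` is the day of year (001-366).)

035

First apply '-205 days': 2069-08-28 04:00:00 → 2069-02-04 04:00:00.
Day-of-year for 2069-02-04: days since 2069-01-01 inclusive = 35, zero-padded to 035.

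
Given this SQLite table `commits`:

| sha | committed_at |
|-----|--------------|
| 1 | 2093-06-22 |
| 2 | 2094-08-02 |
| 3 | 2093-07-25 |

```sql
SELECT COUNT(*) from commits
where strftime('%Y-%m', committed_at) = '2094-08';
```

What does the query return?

Rows with year-month 2094-08: 2094-08-02 → 1.

1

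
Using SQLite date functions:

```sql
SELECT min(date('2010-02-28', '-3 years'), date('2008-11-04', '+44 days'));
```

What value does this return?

2007-02-28

date('2010-02-28', '-3 years') → 2007-02-28.
date('2008-11-04', '+44 days') → 2008-12-18.
Earlier of the two is 2007-02-28.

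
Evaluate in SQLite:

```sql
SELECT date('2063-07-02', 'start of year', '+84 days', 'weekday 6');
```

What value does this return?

`start of year` rewinds 2063-07-02 to 2063-01-01.
Applying '+84 days' to 2063-01-01: counting 84 days forward gives 2063-03-26.
`weekday 6` advances to the next Saturday; 2063-03-26 is a Monday, so it moves forward to 2063-03-31.

2063-03-31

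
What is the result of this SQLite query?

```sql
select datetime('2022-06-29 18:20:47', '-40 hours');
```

-40 hours from 2022-06-29 18:20:47 is 2022-06-28 02:20:47 (crosses midnight).

2022-06-28 02:20:47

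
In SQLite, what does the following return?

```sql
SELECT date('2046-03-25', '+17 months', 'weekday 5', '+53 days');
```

2047-10-22

Adding +17 months to 2046-03-25 gives 2047-08-25.
`weekday 5` advances to the next Friday; 2047-08-25 is a Sunday, so it moves forward to 2047-08-30.
Applying '+53 days' to 2047-08-30: counting 53 days forward gives 2047-10-22.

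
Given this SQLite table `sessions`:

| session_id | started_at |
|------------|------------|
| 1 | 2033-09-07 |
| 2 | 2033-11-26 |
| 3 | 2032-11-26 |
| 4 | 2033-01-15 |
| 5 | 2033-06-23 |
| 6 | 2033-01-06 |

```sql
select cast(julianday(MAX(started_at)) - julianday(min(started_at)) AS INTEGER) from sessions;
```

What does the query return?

365

MIN = 2032-11-26, MAX = 2033-11-26.
4 days remain in November 2032 after the 26th (30 − 26).
Full months from December 2032 through October 2033 contribute their day counts.
Then 26 days into November 2033.
Total: 4 + 31 + 31 + 28 + 31 + 30 + 31 + 30 + 31 + 31 + 30 + 31 + 26 = 365.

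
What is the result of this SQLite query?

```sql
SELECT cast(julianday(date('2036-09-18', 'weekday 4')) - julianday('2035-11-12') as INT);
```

311

`weekday 4` advances to the next Thursday; 2036-09-18 is already a Thursday, so it stays at 2036-09-18.
18 days remain in November 2035 after the 12th (30 − 12).
Full months from December 2035 through August 2036 contribute their day counts.
Then 18 days into September 2036.
Total: 18 + 31 + 31 + 29 + 31 + 30 + 31 + 30 + 31 + 31 + 18 = 311.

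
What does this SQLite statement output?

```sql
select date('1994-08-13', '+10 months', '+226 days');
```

Adding +10 months to 1994-08-13 gives 1995-06-13.
Applying '+226 days' to 1995-06-13: counting 226 days forward gives 1996-01-25.

1996-01-25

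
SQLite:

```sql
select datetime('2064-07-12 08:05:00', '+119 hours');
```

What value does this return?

2064-07-17 07:05:00

+119 hours from 2064-07-12 08:05:00 is 2064-07-17 07:05:00 (crosses midnight).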